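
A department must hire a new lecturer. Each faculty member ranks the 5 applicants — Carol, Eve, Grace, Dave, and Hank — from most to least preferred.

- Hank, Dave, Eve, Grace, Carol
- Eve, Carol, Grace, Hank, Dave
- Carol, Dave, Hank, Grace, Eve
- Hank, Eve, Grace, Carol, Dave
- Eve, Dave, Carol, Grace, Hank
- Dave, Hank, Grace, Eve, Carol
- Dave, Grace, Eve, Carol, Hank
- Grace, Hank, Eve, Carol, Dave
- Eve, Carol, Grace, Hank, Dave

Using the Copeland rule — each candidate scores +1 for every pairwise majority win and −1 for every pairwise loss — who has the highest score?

Pairwise results:
  Carol vs Eve: Eve wins 8–1.
  Carol vs Grace: Grace wins 5–4.
  Carol vs Dave: Carol wins 5–4.
  Carol vs Hank: Carol wins 5–4.
  Eve vs Grace: Eve wins 5–4.
  Eve vs Dave: Eve wins 5–4.
  Eve vs Hank: Hank wins 5–4.
  Grace vs Dave: Dave wins 5–4.
  Grace vs Hank: Grace wins 5–4.
  Dave vs Hank: Hank wins 5–4.
Copeland scores (wins − losses):
  Carol: 2 − 2 = 0
  Eve: 3 − 1 = 2
  Grace: 2 − 2 = 0
  Dave: 1 − 3 = -2
  Hank: 2 − 2 = 0
Eve has the best Copeland score.

Eve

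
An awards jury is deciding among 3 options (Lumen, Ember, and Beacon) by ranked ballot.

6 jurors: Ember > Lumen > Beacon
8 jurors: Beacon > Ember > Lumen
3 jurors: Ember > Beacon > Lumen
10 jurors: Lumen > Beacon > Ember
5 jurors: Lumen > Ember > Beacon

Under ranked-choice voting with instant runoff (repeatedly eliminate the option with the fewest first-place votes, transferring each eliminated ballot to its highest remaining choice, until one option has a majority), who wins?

Round 1: Lumen 15, Ember 9, Beacon 8. Beacon has the fewest and is eliminated.
Round 2: Ember 17, Lumen 15. Ember has a majority.

Ember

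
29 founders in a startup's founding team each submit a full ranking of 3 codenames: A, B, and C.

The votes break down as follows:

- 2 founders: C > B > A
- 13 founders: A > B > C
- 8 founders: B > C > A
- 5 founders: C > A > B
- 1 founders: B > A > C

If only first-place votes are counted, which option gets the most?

A

First-place vote totals:
  A: 13
  B: 9
  C: 7
A has the most first-place votes.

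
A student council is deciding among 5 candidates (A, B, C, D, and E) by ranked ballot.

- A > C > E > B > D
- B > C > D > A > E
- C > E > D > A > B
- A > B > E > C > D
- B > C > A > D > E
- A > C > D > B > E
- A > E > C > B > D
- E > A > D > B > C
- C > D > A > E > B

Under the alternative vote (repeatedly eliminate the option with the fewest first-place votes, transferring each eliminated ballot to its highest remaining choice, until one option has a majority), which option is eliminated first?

D

Round 1: A 4, B 2, C 2, E 1, D 0. D has the fewest and is eliminated.
Round 2: A 4, B 2, C 2, E 1. E has the fewest and is eliminated.
Round 3: A 5, B 2, C 2. A has a majority.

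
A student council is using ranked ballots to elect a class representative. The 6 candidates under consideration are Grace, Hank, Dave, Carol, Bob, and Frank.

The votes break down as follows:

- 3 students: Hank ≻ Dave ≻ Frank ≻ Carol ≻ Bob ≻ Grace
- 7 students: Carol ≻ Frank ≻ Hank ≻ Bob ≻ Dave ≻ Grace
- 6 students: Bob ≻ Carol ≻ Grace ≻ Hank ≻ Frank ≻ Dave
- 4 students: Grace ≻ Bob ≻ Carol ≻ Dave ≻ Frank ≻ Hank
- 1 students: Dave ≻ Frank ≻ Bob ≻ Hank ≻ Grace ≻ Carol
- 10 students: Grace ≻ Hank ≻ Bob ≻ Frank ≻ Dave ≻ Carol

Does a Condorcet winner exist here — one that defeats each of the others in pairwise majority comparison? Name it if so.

None — there is no Condorcet winner

Head-to-head results (31 voters total):
Grace vs Hank: Grace wins 20–11.
Grace vs Dave: Grace wins 20–11.
Grace vs Carol: Carol wins 16–15.
Grace vs Bob: Bob wins 17–14.
Grace vs Frank: Grace wins 20–11.
Hank vs Dave: Hank wins 26–5.
Hank vs Carol: Carol wins 17–14.
Hank vs Bob: Hank wins 20–11.
Hank vs Frank: Hank wins 19–12.
Dave vs Carol: Carol wins 17–14.
Dave vs Bob: Bob wins 27–4.
Dave vs Frank: Frank wins 23–8.
Carol vs Bob: Bob wins 21–10.
Carol vs Frank: Carol wins 17–14.
Bob vs Frank: Bob wins 20–11.
No candidate beats all others: Grace beats Hank beats Bob beats Grace, a majority cycle.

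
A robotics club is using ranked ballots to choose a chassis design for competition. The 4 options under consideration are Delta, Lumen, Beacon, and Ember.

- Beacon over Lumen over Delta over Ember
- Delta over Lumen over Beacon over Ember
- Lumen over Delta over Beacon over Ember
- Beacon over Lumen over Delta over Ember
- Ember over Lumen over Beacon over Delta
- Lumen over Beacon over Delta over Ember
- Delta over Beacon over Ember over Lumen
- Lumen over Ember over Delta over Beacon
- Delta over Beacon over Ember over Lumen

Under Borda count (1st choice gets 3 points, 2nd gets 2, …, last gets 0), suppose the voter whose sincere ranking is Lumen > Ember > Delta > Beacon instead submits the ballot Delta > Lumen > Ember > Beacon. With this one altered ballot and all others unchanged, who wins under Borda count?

Delta

Borda totals with the altered ballot: Delta 17, Lumen 16, Beacon 15, Ember 6.
The switch changes the winner from Lumen to Delta.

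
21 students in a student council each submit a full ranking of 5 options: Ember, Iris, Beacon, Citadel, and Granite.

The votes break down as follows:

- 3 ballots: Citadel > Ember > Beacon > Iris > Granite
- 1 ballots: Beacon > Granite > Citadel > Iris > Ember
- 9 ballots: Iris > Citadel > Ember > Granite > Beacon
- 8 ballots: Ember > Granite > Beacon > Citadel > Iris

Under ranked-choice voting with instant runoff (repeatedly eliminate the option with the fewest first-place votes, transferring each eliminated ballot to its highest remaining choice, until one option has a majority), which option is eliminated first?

Granite

Round 1: Iris 9, Ember 8, Citadel 3, Beacon 1, Granite 0. Granite has the fewest and is eliminated.
Round 2: Iris 9, Ember 8, Citadel 3, Beacon 1. Beacon has the fewest and is eliminated.
Round 3: Iris 9, Ember 8, Citadel 4. Citadel has the fewest and is eliminated.
Round 4: Ember 11, Iris 10. Ember has a majority.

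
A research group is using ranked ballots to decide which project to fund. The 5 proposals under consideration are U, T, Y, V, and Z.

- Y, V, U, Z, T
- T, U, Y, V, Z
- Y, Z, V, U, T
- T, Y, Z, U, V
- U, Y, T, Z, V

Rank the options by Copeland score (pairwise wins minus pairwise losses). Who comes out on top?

Y

Pairwise results:
  U vs T: U wins 3–2.
  U vs Y: Y wins 3–2.
  U vs V: U wins 3–2.
  U vs Z: U wins 3–2.
  T vs Y: Y wins 3–2.
  T vs V: T wins 3–2.
  T vs Z: T wins 3–2.
  Y vs V: Y wins 5–0.
  Y vs Z: Y wins 5–0.
  V vs Z: Z wins 3–2.
Copeland scores (wins − losses):
  U: 3 − 1 = 2
  T: 2 − 2 = 0
  Y: 4 − 0 = 4
  V: 0 − 4 = -4
  Z: 1 − 3 = -2
Y has the best Copeland score.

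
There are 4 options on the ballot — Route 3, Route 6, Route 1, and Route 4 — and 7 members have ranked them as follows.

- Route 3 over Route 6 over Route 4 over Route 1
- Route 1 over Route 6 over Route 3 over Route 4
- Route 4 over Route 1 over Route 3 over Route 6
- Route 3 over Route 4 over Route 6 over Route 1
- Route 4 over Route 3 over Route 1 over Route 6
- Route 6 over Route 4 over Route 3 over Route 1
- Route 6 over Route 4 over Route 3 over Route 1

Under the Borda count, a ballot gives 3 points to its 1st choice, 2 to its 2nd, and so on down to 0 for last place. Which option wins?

Borda scores:
  Route 3: 3 + 1 + 1 + 3 + 2 + 1 + 1 = 12
  Route 6: 2 + 2 + 0 + 1 + 0 + 3 + 3 = 11
  Route 1: 0 + 3 + 2 + 0 + 1 + 0 + 0 = 6
  Route 4: 1 + 0 + 3 + 2 + 3 + 2 + 2 = 13
Route 4 has the highest total.

Route 4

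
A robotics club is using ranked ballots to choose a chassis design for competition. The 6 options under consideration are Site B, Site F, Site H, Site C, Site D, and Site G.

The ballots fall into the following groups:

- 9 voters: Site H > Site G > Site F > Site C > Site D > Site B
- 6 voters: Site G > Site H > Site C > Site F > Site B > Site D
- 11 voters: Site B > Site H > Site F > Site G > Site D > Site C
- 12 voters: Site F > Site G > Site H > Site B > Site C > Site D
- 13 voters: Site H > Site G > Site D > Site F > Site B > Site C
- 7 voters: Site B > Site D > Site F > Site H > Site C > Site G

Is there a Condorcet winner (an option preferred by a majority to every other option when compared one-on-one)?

Yes

Head-to-head results (58 voters total):
Site B vs Site F: Site F wins 40–18.
Site B vs Site H: Site H wins 40–18.
Site B vs Site C: Site B wins 43–15.
Site B vs Site D: Site B wins 36–22.
Site B vs Site G: Site G wins 40–18.
Site F vs Site H: Site H wins 39–19.
Site F vs Site C: Site F wins 52–6.
Site F vs Site D: Site F wins 38–20.
Site F vs Site G: Site F wins 30–28.
Site H vs Site C: Site H wins 58–0.
Site H vs Site D: Site H wins 51–7.
Site H vs Site G: Site H wins 40–18.
Site C vs Site D: Site D wins 31–27.
Site C vs Site G: Site G wins 51–7.
Site D vs Site G: Site G wins 51–7.
Site H beats each rival — Site B (40–18), Site F (39–19), Site C (58–0), Site D (51–7), Site G (40–18) — so Site H is the Condorcet winner.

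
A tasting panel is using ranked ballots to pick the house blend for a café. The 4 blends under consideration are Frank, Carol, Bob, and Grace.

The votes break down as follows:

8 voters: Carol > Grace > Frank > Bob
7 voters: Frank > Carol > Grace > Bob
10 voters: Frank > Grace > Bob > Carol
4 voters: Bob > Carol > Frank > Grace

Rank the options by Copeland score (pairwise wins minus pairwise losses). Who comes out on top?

Frank

Pairwise results:
  Frank vs Carol: Frank wins 17–12.
  Frank vs Bob: Frank wins 25–4.
  Frank vs Grace: Frank wins 21–8.
  Carol vs Bob: Carol wins 15–14.
  Carol vs Grace: Carol wins 19–10.
  Bob vs Grace: Grace wins 25–4.
Copeland scores (wins − losses):
  Frank: 3 − 0 = 3
  Carol: 2 − 1 = 1
  Bob: 0 − 3 = -3
  Grace: 1 − 2 = -1
Frank has the best Copeland score.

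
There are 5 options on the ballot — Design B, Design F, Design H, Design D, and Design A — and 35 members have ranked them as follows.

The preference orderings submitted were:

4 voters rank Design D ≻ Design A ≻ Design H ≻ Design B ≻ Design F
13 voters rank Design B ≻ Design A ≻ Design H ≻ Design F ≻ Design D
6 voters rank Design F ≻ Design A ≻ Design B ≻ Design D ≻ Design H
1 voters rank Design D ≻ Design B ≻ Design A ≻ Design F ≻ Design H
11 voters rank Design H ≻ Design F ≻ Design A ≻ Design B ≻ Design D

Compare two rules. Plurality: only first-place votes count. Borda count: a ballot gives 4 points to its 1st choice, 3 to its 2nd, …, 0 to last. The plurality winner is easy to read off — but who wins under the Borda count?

Design A

Plurality first-place counts: Design B 13, Design F 6, Design H 11, Design D 5, Design A 0 → Design B.
Borda totals: Design B 82, Design F 71, Design H 78, Design D 26, Design A 93 → Design A.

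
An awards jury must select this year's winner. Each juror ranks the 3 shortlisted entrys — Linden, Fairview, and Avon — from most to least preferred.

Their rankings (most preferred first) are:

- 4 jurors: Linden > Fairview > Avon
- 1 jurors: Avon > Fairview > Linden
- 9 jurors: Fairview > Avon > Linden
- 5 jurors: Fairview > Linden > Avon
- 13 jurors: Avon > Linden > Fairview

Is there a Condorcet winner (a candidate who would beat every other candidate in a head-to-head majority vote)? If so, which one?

None — there is no Condorcet winner

Head-to-head results (32 voters total):
Linden vs Fairview: Linden wins 17–15.
Linden vs Avon: Avon wins 23–9.
Fairview vs Avon: Fairview wins 18–14.
No candidate beats all others: Linden beats Fairview beats Avon beats Linden, a majority cycle.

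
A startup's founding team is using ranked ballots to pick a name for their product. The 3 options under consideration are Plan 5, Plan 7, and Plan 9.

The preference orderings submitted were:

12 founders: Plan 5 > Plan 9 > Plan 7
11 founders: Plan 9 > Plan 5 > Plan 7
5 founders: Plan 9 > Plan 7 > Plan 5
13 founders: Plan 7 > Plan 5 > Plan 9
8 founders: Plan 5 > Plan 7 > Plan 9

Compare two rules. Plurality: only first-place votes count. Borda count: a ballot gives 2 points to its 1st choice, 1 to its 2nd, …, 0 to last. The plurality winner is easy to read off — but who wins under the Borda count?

Plurality first-place counts: Plan 5 20, Plan 7 13, Plan 9 16 → Plan 5.
Borda totals: Plan 5 64, Plan 7 39, Plan 9 44 → Plan 5.

Plan 5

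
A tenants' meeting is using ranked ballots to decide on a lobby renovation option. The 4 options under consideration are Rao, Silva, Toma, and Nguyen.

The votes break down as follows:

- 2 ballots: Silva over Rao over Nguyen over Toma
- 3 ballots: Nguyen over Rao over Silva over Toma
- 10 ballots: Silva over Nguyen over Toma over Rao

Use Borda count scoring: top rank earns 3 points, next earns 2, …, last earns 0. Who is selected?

Silva

Borda scores:
  Rao: 2·2 + 3·2 + 10·0 = 10
  Silva: 2·3 + 3·1 + 10·3 = 39
  Toma: 2·0 + 3·0 + 10·1 = 10
  Nguyen: 2·1 + 3·3 + 10·2 = 31
Silva has the highest total.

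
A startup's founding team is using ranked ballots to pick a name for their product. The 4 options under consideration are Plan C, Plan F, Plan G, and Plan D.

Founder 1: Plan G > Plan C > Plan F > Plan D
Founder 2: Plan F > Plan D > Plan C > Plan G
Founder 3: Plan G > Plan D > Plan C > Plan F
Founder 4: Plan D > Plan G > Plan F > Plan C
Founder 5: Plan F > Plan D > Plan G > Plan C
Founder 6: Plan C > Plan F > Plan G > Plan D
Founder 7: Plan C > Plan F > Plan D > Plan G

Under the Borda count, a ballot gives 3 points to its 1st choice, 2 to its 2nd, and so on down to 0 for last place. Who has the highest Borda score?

Plan F

Borda scores:
  Plan C: 2 + 1 + 1 + 0 + 0 + 3 + 3 = 10
  Plan F: 1 + 3 + 0 + 1 + 3 + 2 + 2 = 12
  Plan G: 3 + 0 + 3 + 2 + 1 + 1 + 0 = 10
  Plan D: 0 + 2 + 2 + 3 + 2 + 0 + 1 = 10
Plan F has the highest total.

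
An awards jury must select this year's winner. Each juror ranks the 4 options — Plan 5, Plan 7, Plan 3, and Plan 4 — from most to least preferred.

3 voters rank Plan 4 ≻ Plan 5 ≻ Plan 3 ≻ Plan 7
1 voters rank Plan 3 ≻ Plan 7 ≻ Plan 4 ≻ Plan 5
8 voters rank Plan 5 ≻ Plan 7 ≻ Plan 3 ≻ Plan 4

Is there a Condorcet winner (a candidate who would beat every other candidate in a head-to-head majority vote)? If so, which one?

Plan 5

Head-to-head results (12 voters total):
Plan 5 vs Plan 7: Plan 5 wins 11–1.
Plan 5 vs Plan 3: Plan 5 wins 11–1.
Plan 5 vs Plan 4: Plan 5 wins 8–4.
Plan 7 vs Plan 3: Plan 7 wins 8–4.
Plan 7 vs Plan 4: Plan 7 wins 9–3.
Plan 3 vs Plan 4: Plan 3 wins 9–3.
Plan 5 beats each rival — Plan 7 (11–1), Plan 3 (11–1), Plan 4 (8–4) — so Plan 5 is the Condorcet winner.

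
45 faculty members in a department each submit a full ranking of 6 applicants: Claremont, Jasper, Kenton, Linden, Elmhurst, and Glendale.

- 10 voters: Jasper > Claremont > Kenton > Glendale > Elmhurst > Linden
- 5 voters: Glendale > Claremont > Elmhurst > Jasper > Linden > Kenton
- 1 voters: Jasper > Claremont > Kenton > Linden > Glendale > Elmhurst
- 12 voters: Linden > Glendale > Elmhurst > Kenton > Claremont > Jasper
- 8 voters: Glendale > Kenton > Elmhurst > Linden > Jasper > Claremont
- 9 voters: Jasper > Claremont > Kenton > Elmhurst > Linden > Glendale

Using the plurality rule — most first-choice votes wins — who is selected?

Jasper

First-place vote totals:
  Claremont: 0
  Jasper: 20
  Kenton: 0
  Linden: 12
  Elmhurst: 0
  Glendale: 13
Jasper has the most first-place votes.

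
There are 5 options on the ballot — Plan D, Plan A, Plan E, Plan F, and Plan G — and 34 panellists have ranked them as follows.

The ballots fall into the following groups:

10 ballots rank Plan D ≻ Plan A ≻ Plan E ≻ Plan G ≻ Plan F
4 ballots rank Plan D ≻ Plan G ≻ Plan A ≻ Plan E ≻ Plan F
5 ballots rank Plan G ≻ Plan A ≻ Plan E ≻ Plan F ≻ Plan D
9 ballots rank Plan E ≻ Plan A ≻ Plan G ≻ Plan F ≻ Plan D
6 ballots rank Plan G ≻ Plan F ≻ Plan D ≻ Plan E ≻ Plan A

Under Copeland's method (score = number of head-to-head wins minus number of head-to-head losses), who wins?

Plan A

Pairwise results:
  Plan D vs Plan A: Plan D wins 20–14.
  Plan D vs Plan E: Plan D wins 20–14.
  Plan D vs Plan F: Plan F wins 20–14.
  Plan D vs Plan G: Plan G wins 20–14.
  Plan A vs Plan E: Plan A wins 19–15.
  Plan A vs Plan F: Plan A wins 28–6.
  Plan A vs Plan G: Plan A wins 19–15.
  Plan E vs Plan F: Plan E wins 28–6.
  Plan E vs Plan G: Plan E wins 19–15.
  Plan F vs Plan G: Plan G wins 34–0.
Copeland scores (wins − losses):
  Plan D: 2 − 2 = 0
  Plan A: 3 − 1 = 2
  Plan E: 2 − 2 = 0
  Plan F: 1 − 3 = -2
  Plan G: 2 − 2 = 0
Plan A has the best Copeland score.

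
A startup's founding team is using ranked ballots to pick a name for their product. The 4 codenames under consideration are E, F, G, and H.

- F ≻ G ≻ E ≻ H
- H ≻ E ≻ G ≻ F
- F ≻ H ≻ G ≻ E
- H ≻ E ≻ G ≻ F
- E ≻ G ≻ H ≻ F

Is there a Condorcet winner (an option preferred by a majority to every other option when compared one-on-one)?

Yes

Head-to-head results (5 voters total):
E vs F: E wins 3–2.
E vs G: E wins 3–2.
E vs H: H wins 3–2.
F vs G: G wins 3–2.
F vs H: H wins 3–2.
G vs H: H wins 3–2.
H beats each rival — E (3–2), F (3–2), G (3–2) — so H is the Condorcet winner.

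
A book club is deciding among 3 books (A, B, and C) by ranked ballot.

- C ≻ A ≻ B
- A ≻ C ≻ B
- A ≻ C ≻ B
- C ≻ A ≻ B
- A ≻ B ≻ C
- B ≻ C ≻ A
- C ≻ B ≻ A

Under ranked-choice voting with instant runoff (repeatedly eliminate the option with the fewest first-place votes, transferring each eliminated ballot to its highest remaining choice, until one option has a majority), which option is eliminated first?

Round 1: A 3, C 3, B 1. B has the fewest and is eliminated.
Round 2: C 4, A 3. C has a majority.

B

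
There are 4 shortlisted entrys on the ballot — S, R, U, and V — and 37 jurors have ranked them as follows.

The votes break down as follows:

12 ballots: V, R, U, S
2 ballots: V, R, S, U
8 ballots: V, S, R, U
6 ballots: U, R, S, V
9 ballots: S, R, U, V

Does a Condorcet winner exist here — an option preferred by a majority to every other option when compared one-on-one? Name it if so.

Head-to-head results (37 voters total):
S vs R: R wins 20–17.
S vs U: S wins 19–18.
S vs V: V wins 22–15.
R vs U: R wins 31–6.
R vs V: V wins 22–15.
U vs V: V wins 22–15.
V beats each rival — S (22–15), R (22–15), U (22–15) — so V is the Condorcet winner.

V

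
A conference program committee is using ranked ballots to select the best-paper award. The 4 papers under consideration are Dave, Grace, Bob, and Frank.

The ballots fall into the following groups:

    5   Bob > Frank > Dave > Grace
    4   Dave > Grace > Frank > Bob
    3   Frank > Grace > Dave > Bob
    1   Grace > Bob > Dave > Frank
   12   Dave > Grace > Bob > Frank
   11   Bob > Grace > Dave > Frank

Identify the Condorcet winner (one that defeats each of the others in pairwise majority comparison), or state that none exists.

Dave

Head-to-head results (36 voters total):
Dave vs Grace: Dave wins 21–15.
Dave vs Bob: Dave wins 19–17.
Dave vs Frank: Dave wins 28–8.
Grace vs Bob: Grace wins 20–16.
Grace vs Frank: Grace wins 28–8.
Bob vs Frank: Bob wins 29–7.
Dave beats each rival — Grace (21–15), Bob (19–17), Frank (28–8) — so Dave is the Condorcet winner.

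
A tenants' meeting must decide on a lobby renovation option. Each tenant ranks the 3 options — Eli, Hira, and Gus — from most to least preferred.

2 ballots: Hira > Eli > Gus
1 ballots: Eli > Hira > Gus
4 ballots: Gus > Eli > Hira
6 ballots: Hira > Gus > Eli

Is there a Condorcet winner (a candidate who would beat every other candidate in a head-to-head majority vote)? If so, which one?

Head-to-head results (13 voters total):
Eli vs Hira: Hira wins 8–5.
Eli vs Gus: Gus wins 10–3.
Hira vs Gus: Hira wins 9–4.
Hira beats each rival — Eli (8–5), Gus (9–4) — so Hira is the Condorcet winner.

Hira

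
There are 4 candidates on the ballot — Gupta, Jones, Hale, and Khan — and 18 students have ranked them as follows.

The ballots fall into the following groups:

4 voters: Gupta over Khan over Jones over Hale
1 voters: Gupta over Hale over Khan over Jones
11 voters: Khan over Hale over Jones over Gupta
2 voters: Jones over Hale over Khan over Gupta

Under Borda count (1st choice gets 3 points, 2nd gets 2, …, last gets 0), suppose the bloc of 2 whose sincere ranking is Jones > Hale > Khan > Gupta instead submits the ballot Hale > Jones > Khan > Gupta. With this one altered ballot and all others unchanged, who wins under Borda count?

Borda totals with the altered ballot: Gupta 15, Jones 19, Hale 30, Khan 44.
The winner is unchanged: still Khan.

Khan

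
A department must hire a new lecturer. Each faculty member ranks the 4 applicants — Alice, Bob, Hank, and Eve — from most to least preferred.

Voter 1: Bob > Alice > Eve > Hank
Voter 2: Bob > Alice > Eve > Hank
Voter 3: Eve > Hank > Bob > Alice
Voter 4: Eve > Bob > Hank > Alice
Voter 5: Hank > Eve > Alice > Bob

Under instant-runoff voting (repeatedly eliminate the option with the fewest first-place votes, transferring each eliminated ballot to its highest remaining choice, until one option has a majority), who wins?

Round 1: Bob 2, Eve 2, Hank 1, Alice 0. Alice has the fewest and is eliminated.
Round 2: Bob 2, Eve 2, Hank 1. Hank has the fewest and is eliminated.
Round 3: Eve 3, Bob 2. Eve has a majority.

Eve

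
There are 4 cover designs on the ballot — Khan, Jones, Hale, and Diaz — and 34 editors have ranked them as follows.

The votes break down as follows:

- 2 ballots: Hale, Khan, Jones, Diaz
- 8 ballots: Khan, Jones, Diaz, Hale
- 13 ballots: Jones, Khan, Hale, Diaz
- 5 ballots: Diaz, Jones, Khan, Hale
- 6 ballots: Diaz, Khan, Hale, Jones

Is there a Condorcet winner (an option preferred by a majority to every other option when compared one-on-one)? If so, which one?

Jones

Head-to-head results (34 voters total):
Khan vs Jones: Jones wins 18–16.
Khan vs Hale: Khan wins 32–2.
Khan vs Diaz: Khan wins 23–11.
Jones vs Hale: Jones wins 26–8.
Jones vs Diaz: Jones wins 23–11.
Hale vs Diaz: Diaz wins 19–15.
Jones beats each rival — Khan (18–16), Hale (26–8), Diaz (23–11) — so Jones is the Condorcet winner.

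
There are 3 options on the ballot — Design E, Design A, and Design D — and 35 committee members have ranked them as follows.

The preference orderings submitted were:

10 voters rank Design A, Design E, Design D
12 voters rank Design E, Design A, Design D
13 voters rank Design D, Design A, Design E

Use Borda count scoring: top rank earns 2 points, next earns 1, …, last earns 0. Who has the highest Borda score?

Borda scores:
  Design E: 10·1 + 12·2 + 13·0 = 34
  Design A: 10·2 + 12·1 + 13·1 = 45
  Design D: 10·0 + 12·0 + 13·2 = 26
Design A has the highest total.

Design A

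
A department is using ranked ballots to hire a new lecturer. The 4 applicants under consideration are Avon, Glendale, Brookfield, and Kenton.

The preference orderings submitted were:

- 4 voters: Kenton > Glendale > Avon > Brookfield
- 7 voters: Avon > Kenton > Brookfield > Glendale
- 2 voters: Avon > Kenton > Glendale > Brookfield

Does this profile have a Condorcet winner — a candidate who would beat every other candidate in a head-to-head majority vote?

Head-to-head results (13 voters total):
Avon vs Glendale: Avon wins 9–4.
Avon vs Brookfield: Avon wins 13–0.
Avon vs Kenton: Avon wins 9–4.
Glendale vs Brookfield: Brookfield wins 7–6.
Glendale vs Kenton: Kenton wins 13–0.
Brookfield vs Kenton: Kenton wins 13–0.
Avon beats each rival — Glendale (9–4), Brookfield (13–0), Kenton (9–4) — so Avon is the Condorcet winner.

Yes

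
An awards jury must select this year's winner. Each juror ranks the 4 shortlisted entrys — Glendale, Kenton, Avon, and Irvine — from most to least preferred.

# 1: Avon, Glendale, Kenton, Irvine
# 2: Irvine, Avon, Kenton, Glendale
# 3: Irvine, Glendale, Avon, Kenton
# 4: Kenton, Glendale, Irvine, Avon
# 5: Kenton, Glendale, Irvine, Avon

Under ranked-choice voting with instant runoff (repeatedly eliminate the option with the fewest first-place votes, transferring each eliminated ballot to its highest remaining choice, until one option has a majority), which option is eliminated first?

Round 1: Kenton 2, Irvine 2, Avon 1, Glendale 0. Glendale has the fewest and is eliminated.
Round 2: Kenton 2, Irvine 2, Avon 1. Avon has the fewest and is eliminated.
Round 3: Kenton 3, Irvine 2. Kenton has a majority.

Glendale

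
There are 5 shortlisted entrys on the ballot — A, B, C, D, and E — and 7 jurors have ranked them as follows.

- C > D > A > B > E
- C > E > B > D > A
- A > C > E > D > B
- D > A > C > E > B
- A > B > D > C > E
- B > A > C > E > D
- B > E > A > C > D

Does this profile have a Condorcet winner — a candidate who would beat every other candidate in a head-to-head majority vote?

Head-to-head results (7 voters total):
A vs B: A wins 4–3.
A vs C: A wins 5–2.
A vs D: A wins 4–3.
A vs E: A wins 5–2.
B vs C: C wins 4–3.
B vs D: B wins 4–3.
B vs E: B wins 4–3.
C vs D: C wins 5–2.
C vs E: C wins 6–1.
D vs E: E wins 4–3.
A beats each rival — B (4–3), C (5–2), D (4–3), E (5–2) — so A is the Condorcet winner.

Yes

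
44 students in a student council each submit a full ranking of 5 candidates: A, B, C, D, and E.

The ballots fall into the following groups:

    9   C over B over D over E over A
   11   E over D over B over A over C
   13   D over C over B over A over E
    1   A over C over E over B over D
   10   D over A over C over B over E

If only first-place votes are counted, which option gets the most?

D

First-place vote totals:
  A: 1
  B: 0
  C: 9
  D: 23
  E: 11
D has the most first-place votes.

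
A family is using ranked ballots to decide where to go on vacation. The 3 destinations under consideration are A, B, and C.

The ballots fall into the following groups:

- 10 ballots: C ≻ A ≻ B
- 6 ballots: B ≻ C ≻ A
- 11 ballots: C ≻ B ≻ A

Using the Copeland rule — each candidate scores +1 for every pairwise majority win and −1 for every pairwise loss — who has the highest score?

Pairwise results:
  A vs B: B wins 17–10.
  A vs C: C wins 27–0.
  B vs C: C wins 21–6.
Copeland scores (wins − losses):
  A: 0 − 2 = -2
  B: 1 − 1 = 0
  C: 2 − 0 = 2
C has the best Copeland score.

C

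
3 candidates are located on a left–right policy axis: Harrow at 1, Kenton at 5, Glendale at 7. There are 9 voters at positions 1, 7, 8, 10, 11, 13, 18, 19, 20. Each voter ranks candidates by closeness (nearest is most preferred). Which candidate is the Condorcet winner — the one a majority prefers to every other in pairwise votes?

With single-peaked preferences on a line, the Condorcet winner is the candidate closest to the median voter.
The median voter (position 11) is closest to Glendale at 7.
Check: Glendale vs Kenton — voters closer to Glendale: 8 of 9.

Glendale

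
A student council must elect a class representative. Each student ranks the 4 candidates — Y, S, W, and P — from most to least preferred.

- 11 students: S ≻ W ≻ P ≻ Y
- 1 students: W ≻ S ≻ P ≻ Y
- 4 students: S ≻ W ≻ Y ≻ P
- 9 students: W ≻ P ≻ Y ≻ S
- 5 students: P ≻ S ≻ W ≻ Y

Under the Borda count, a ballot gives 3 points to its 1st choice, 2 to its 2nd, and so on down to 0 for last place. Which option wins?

W

Borda scores:
  Y: 11·0 + 0 + 4·1 + 9·1 + 5·0 = 13
  S: 11·3 + 2 + 4·3 + 9·0 + 5·2 = 57
  W: 11·2 + 3 + 4·2 + 9·3 + 5·1 = 65
  P: 11·1 + 1 + 4·0 + 9·2 + 5·3 = 45
W has the highest total.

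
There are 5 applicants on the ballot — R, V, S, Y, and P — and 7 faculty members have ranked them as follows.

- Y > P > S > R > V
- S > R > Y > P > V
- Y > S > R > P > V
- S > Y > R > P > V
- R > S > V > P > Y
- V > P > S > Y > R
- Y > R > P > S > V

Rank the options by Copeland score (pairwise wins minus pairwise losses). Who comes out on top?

Pairwise results:
  R vs V: R wins 6–1.
  R vs S: S wins 5–2.
  R vs Y: Y wins 5–2.
  R vs P: R wins 5–2.
  V vs S: S wins 6–1.
  V vs Y: Y wins 5–2.
  V vs P: P wins 5–2.
  S vs Y: S wins 4–3.
  S vs P: S wins 4–3.
  Y vs P: Y wins 5–2.
Copeland scores (wins − losses):
  R: 2 − 2 = 0
  V: 0 − 4 = -4
  S: 4 − 0 = 4
  Y: 3 − 1 = 2
  P: 1 − 3 = -2
S has the best Copeland score.

S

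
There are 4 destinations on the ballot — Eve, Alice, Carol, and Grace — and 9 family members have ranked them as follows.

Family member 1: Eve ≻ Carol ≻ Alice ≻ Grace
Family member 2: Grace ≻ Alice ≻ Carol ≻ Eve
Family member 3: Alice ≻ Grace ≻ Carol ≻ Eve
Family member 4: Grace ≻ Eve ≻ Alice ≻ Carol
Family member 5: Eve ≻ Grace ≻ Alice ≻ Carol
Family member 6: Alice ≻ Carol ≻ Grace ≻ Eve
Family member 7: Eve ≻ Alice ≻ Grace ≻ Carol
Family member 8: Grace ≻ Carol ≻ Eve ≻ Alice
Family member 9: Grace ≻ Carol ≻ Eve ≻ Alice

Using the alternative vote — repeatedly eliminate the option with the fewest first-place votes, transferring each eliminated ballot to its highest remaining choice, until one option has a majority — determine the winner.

Grace

Round 1: Grace 4, Eve 3, Alice 2, Carol 0. Carol has the fewest and is eliminated.
Round 2: Grace 4, Eve 3, Alice 2. Alice has the fewest and is eliminated.
Round 3: Grace 6, Eve 3. Grace has a majority.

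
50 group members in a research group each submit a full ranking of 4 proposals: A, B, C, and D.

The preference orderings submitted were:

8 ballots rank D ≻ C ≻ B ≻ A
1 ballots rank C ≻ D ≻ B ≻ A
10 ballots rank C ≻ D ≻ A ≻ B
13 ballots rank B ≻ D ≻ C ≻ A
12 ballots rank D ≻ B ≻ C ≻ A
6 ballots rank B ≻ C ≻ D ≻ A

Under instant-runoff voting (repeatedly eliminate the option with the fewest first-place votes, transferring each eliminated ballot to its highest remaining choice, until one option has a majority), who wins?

D

Round 1: D 20, B 19, C 11, A 0. A has the fewest and is eliminated.
Round 2: D 20, B 19, C 11. C has the fewest and is eliminated.
Round 3: D 31, B 19. D has a majority.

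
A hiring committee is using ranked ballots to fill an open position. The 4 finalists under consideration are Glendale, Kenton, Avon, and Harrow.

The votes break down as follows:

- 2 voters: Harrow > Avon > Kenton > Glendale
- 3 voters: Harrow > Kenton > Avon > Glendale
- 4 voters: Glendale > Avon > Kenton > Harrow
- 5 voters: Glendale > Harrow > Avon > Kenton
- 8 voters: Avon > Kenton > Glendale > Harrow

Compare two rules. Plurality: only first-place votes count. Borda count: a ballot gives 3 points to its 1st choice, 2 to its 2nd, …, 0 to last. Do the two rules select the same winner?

Plurality first-place counts: Glendale 9, Kenton 0, Avon 8, Harrow 5 → Glendale.
Borda totals: Glendale 35, Kenton 28, Avon 44, Harrow 25 → Avon.
The two rules disagree: plurality picks Glendale, Borda picks Avon.

No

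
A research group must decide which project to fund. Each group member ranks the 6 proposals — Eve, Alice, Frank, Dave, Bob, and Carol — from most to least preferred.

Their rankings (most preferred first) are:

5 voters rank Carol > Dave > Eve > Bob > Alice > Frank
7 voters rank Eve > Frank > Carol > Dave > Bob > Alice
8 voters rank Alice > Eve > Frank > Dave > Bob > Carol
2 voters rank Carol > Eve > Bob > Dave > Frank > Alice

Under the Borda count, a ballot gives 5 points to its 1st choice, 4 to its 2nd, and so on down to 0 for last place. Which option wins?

Borda scores:
  Eve: 5·3 + 7·5 + 8·4 + 2·4 = 90
  Alice: 5·1 + 7·0 + 8·5 + 2·0 = 45
  Frank: 5·0 + 7·4 + 8·3 + 2·1 = 54
  Dave: 5·4 + 7·2 + 8·2 + 2·2 = 54
  Bob: 5·2 + 7·1 + 8·1 + 2·3 = 31
  Carol: 5·5 + 7·3 + 8·0 + 2·5 = 56
Eve has the highest total.

Eve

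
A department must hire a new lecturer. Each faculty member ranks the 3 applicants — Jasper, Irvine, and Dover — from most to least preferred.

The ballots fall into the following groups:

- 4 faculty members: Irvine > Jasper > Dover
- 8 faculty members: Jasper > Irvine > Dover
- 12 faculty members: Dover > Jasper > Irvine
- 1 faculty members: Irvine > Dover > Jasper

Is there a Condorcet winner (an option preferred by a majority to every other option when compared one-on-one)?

No

Head-to-head results (25 voters total):
Jasper vs Irvine: Jasper wins 20–5.
Jasper vs Dover: Dover wins 13–12.
Irvine vs Dover: Irvine wins 13–12.
No candidate beats all others: Jasper beats Irvine beats Dover beats Jasper, a majority cycle.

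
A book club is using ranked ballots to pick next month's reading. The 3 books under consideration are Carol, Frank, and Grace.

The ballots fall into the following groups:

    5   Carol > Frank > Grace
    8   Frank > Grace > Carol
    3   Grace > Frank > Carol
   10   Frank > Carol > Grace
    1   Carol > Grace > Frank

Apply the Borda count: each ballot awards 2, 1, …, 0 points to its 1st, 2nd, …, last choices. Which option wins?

Frank

Borda scores:
  Carol: 5·2 + 8·0 + 3·0 + 10·1 + 2 = 22
  Frank: 5·1 + 8·2 + 3·1 + 10·2 + 0 = 44
  Grace: 5·0 + 8·1 + 3·2 + 10·0 + 1 = 15
Frank has the highest total.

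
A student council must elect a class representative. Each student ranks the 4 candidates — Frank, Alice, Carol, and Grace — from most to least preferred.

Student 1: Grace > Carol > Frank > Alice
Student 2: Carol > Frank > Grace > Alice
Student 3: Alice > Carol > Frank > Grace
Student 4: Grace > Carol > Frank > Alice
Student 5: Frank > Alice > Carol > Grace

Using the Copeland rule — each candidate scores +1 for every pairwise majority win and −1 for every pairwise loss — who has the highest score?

Carol

Pairwise results:
  Frank vs Alice: Frank wins 4–1.
  Frank vs Carol: Carol wins 4–1.
  Frank vs Grace: Frank wins 3–2.
  Alice vs Carol: Carol wins 3–2.
  Alice vs Grace: Grace wins 3–2.
  Carol vs Grace: Carol wins 3–2.
Copeland scores (wins − losses):
  Frank: 2 − 1 = 1
  Alice: 0 − 3 = -3
  Carol: 3 − 0 = 3
  Grace: 1 − 2 = -1
Carol has the best Copeland score.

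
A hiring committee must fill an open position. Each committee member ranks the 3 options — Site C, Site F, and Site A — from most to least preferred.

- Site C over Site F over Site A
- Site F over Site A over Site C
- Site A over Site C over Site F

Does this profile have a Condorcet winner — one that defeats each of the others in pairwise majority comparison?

No

Head-to-head results (3 voters total):
Site C vs Site F: Site C wins 2–1.
Site C vs Site A: Site A wins 2–1.
Site F vs Site A: Site F wins 2–1.
No candidate beats all others: Site C beats Site F beats Site A beats Site C, a majority cycle.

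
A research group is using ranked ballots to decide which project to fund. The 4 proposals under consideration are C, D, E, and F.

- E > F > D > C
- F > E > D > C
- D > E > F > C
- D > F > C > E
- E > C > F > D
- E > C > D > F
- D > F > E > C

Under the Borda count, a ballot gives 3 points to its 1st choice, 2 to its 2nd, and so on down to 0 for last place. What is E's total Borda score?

14

Borda scores:
  C: 0 + 0 + 0 + 1 + 2 + 2 + 0 = 5
  D: 1 + 1 + 3 + 3 + 0 + 1 + 3 = 12
  E: 3 + 2 + 2 + 0 + 3 + 3 + 1 = 14
  F: 2 + 3 + 1 + 2 + 1 + 0 + 2 = 11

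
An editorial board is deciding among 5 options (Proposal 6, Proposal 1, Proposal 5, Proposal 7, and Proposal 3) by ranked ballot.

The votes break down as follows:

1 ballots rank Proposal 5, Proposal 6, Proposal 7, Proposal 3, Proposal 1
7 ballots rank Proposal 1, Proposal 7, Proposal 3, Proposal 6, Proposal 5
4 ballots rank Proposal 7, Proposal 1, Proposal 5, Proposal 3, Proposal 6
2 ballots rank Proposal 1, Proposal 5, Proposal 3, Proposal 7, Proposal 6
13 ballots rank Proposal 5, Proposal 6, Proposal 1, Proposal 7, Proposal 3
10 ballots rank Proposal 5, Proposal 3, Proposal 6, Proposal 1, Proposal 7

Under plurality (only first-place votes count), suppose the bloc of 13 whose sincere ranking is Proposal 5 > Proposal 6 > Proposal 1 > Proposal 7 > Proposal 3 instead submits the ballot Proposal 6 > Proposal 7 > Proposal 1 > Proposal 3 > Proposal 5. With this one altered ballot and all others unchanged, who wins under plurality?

First-place totals with the altered ballot: Proposal 6 13, Proposal 1 9, Proposal 5 11, Proposal 7 4, Proposal 3 0.
The switch changes the winner from Proposal 5 to Proposal 6.

Proposal 6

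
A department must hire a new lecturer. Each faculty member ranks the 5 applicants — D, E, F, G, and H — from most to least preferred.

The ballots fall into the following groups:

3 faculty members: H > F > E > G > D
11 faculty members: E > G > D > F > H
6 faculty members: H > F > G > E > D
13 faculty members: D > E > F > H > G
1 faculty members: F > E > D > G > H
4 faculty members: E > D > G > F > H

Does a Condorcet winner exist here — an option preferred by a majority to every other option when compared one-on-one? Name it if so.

E

Head-to-head results (38 voters total):
D vs E: E wins 25–13.
D vs F: D wins 28–10.
D vs G: G wins 20–18.
D vs H: D wins 29–9.
E vs F: E wins 28–10.
E vs G: E wins 32–6.
E vs H: E wins 29–9.
F vs G: F wins 23–15.
F vs H: F wins 29–9.
G vs H: H wins 22–16.
E beats each rival — D (25–13), F (28–10), G (32–6), H (29–9) — so E is the Condorcet winner.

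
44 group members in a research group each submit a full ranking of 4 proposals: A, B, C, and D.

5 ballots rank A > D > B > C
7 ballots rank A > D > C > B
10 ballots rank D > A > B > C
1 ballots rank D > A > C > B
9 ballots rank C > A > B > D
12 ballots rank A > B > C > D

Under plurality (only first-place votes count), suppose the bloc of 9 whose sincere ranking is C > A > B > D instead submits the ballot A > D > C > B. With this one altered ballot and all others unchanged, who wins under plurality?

A

First-place totals with the altered ballot: A 33, B 0, C 0, D 11.
The winner is unchanged: still A.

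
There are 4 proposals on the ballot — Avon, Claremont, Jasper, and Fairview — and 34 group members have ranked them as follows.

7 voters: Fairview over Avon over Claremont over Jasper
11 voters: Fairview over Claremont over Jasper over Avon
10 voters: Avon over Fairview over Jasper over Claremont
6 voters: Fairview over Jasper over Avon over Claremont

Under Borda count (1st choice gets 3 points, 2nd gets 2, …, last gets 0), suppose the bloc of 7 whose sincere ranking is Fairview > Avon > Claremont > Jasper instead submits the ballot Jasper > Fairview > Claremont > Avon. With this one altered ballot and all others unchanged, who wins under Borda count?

Borda totals with the altered ballot: Avon 36, Claremont 29, Jasper 54, Fairview 85.
The winner is unchanged: still Fairview.

Fairview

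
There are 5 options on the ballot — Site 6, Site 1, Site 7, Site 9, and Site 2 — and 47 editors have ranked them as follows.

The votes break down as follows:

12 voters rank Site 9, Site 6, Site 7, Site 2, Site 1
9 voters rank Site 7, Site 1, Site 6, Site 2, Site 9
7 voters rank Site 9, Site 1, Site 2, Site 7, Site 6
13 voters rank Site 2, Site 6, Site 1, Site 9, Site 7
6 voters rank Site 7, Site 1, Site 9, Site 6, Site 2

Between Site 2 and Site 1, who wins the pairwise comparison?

Ballots ranking Site 2 above Site 1: 12+13 = 25.
Ballots ranking Site 1 above Site 2: 9+7+6 = 22.
Site 2 wins the head-to-head, 25–22.

Site 2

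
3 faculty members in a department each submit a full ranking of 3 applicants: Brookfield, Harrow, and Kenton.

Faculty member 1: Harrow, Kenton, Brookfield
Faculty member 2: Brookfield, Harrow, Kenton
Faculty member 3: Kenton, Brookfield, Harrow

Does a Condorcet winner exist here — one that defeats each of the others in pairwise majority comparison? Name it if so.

No Condorcet winner

Head-to-head results (3 voters total):
Brookfield vs Harrow: Brookfield wins 2–1.
Brookfield vs Kenton: Kenton wins 2–1.
Harrow vs Kenton: Harrow wins 2–1.
No candidate beats all others: Brookfield beats Harrow beats Kenton beats Brookfield, a majority cycle.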